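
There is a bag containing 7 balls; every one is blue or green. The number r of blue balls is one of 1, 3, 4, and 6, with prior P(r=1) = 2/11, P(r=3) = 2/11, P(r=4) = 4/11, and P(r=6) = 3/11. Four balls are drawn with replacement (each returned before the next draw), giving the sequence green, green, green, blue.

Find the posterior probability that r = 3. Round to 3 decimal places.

Compute the likelihood of the observed sequence for each case: P(data | r = 1) = (6/7)(6/7)(6/7)(1/7) = 0.089963; P(data | r = 3) = (4/7)(4/7)(4/7)(3/7) = 0.079967; P(data | r = 4) = (3/7)(3/7)(3/7)(4/7) = 0.044981; P(data | r = 6) = (1/7)(1/7)(1/7)(6/7) = 0.002499.
Multiplying each by its prior: 2/11 · 0.089963 = 0.016357, 2/11 · 0.079967 = 0.014539, 4/11 · 0.044981 = 0.016357, 3/11 · 0.002499 = 0.00068153; these sum to 0.047935.
Hence P(r = 3 | data) = (0.014539) / (0.047935) = 0.30332.

0.303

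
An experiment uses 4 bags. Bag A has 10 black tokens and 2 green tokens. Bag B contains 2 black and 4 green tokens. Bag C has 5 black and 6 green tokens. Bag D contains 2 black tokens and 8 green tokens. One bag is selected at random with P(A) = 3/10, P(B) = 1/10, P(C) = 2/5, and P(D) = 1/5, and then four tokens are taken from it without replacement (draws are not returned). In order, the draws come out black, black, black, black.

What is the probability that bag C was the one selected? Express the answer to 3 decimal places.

Under each hypothesis, the probability of the observed sequence is: P(data | bag A) = (10/12)(9/11)(8/10)(7/9) = 14/33; P(data | bag B) = (2/6)(1/5)(0/4) = 0; P(data | bag C) = (5/11)(4/10)(3/9)(2/8) = 1/66; P(data | bag D) = (2/10)(1/9)(0/8) = 0.
Weighting by the prior gives 3/10 · 14/33 = 7/55, 1/10 · 0 = 0, 2/5 · 1/66 = 1/165, 1/5 · 0 = 0; summing to 2/15.
Therefore the posterior P(bag C | data) = (1/165) / (2/15) = 1/22.

0.045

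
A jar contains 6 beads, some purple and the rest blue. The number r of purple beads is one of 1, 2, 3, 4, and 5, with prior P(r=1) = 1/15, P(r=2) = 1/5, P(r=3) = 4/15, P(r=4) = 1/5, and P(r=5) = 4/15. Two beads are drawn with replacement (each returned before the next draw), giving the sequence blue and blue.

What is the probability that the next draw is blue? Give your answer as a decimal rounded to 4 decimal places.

0.6040

Under each hypothesis, the probability of the observed sequence is: P(data | r = 1) = (5/6)(5/6) = 25/36; P(data | r = 2) = (4/6)(4/6) = 4/9; P(data | r = 3) = (3/6)(3/6) = 1/4; P(data | r = 4) = (2/6)(2/6) = 1/9; P(data | r = 5) = (1/6)(1/6) = 1/36.
Multiplying each by its prior: 1/15 · 25/36 = 5/108, 1/5 · 4/9 = 4/45, 4/15 · 1/4 = 1/15, 1/5 · 1/9 = 1/45, 4/15 · 1/36 = 1/135; summing to 25/108.
Normalising, the posterior is P(r = 1 | data) = 1/5, P(r = 2 | data) = 48/125, P(r = 3 | data) = 36/125, P(r = 4 | data) = 12/125, P(r = 5 | data) = 4/125.
Averaging over the posterior, P(blue next | data) = (5/6)(1/5) + (2/3)(48/125) + (1/2)(36/125) + (1/3)(12/125) + (1/6)(4/125) = 151/250.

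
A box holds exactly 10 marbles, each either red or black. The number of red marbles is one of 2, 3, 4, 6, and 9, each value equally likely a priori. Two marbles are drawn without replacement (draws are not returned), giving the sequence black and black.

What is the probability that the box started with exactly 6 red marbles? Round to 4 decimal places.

For each hypothesis, P(data | H) works out to: P(data | r = 2) = (8/10)(7/9) = 28/45; P(data | r = 3) = (7/10)(6/9) = 7/15; P(data | r = 4) = (6/10)(5/9) = 1/3; P(data | r = 6) = (4/10)(3/9) = 2/15; P(data | r = 9) = (1/10)(0/9) = 0.
Multiplying each by its prior: 1/5 · 28/45 = 28/225, 1/5 · 7/15 = 7/75, 1/5 · 1/3 = 1/15, 1/5 · 2/15 = 2/75, 1/5 · 0 = 0; with total 14/45.
Therefore the posterior P(r = 6 | data) = (2/75) / (14/45) = 3/35.

0.0857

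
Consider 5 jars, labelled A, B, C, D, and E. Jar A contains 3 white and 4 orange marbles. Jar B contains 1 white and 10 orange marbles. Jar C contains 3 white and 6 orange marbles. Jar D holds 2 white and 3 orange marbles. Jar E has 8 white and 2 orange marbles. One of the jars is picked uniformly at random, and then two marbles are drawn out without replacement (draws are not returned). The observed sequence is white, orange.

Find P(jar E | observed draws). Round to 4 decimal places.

Under each hypothesis, the probability of the observed sequence is: P(data | jar A) = (3/7)(4/6) = 0.28571; P(data | jar B) = (1/11)(10/10) = 0.090909; P(data | jar C) = (3/9)(6/8) = 0.25; P(data | jar D) = (2/5)(3/4) = 0.3; P(data | jar E) = (8/10)(2/9) = 0.17778.
Weighting by the prior gives 1/5 · 0.28571 = 0.057143, 1/5 · 0.090909 = 0.018182, 1/5 · 0.25 = 0.05, 1/5 · 0.3 = 0.06, 1/5 · 0.17778 = 0.035556; these sum to 0.22088.
Therefore the posterior P(jar E | data) = (0.035556) / (0.22088) = 0.16097.

0.1610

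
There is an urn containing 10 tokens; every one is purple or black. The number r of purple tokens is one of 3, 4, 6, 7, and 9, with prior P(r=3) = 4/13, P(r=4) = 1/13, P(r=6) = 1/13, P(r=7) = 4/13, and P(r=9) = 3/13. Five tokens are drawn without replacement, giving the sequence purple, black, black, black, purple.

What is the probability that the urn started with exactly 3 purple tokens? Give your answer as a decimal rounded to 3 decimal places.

0.614

For each hypothesis, P(data | H) works out to: P(data | r = 3) = (3/10)(7/9)(6/8)(5/7)(2/6) = 1/24; P(data | r = 4) = (4/10)(6/9)(5/8)(4/7)(3/6) = 1/21; P(data | r = 6) = (6/10)(4/9)(3/8)(2/7)(5/6) = 1/42; P(data | r = 7) = (7/10)(3/9)(2/8)(1/7)(6/6) = 1/120; P(data | r = 9) = (9/10)(1/9)(0/8) = 0.
Weighting by the prior gives 4/13 · 1/24 = 1/78, 1/13 · 1/21 = 1/273, 1/13 · 1/42 = 1/546, 4/13 · 1/120 = 1/390, 3/13 · 0 = 0; with total 19/910.
Hence P(r = 3 | data) = (1/78) / (19/910) = 35/57.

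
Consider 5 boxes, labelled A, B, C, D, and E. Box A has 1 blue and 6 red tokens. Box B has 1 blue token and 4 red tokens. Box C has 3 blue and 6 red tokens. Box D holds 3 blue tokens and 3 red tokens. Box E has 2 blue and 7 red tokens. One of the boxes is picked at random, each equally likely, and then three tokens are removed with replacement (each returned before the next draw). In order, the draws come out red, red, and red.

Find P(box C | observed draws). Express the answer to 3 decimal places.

0.146

For each hypothesis, P(data | H) works out to: P(data | box A) = (6/7)(6/7)(6/7) = 0.62974; P(data | box B) = (4/5)(4/5)(4/5) = 0.512; P(data | box C) = (6/9)(6/9)(6/9) = 0.2963; P(data | box D) = (3/6)(3/6)(3/6) = 0.125; P(data | box E) = (7/9)(7/9)(7/9) = 0.47051.
Weighting by the prior gives 1/5 · 0.62974 = 0.12595, 1/5 · 0.512 = 0.1024, 1/5 · 0.2963 = 0.059259, 1/5 · 0.125 = 0.025, 1/5 · 0.47051 = 0.094102; summing to 0.40671.
Therefore the posterior P(box C | data) = (0.059259) / (0.40671) = 0.1457.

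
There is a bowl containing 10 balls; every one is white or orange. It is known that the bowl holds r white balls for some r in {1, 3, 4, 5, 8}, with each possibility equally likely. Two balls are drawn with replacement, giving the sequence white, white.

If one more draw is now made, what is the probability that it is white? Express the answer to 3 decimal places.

The likelihood of the observed sequence under each hypothesis: P(data | r = 1) = (1/10)(1/10) = 1/100; P(data | r = 3) = (3/10)(3/10) = 9/100; P(data | r = 4) = (4/10)(4/10) = 4/25; P(data | r = 5) = (5/10)(5/10) = 1/4; P(data | r = 8) = (8/10)(8/10) = 16/25.
Multiplying each by its prior: 1/5 · 1/100 = 1/500, 1/5 · 9/100 = 9/500, 1/5 · 4/25 = 4/125, 1/5 · 1/4 = 1/20, 1/5 · 16/25 = 16/125; summing to 23/100.
Normalising, the posterior is P(r = 1 | data) = 0.0086957, P(r = 3 | data) = 0.078261, P(r = 4 | data) = 0.13913, P(r = 5 | data) = 0.21739, P(r = 8 | data) = 0.55652.
Averaging over the posterior, P(white next | data) = (1/10)(0.0086957) + (3/10)(0.078261) + (2/5)(0.13913) + (1/2)(0.21739) + (4/5)(0.55652) = 0.63391.

0.634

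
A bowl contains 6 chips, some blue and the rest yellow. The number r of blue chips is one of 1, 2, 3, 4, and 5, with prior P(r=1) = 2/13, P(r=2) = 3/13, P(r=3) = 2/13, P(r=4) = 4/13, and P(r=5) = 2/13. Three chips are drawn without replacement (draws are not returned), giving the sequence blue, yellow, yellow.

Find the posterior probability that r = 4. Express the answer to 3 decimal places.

For each hypothesis, P(data | H) works out to: P(data | r = 1) = (1/6)(5/5)(4/4) = 1/6; P(data | r = 2) = (2/6)(4/5)(3/4) = 1/5; P(data | r = 3) = (3/6)(3/5)(2/4) = 3/20; P(data | r = 4) = (4/6)(2/5)(1/4) = 1/15; P(data | r = 5) = (5/6)(1/5)(0/4) = 0.
The prior-weighted likelihoods are 2/13 · 1/6 = 1/39, 3/13 · 1/5 = 3/65, 2/13 · 3/20 = 3/130, 4/13 · 1/15 = 4/195, 2/13 · 0 = 0; these sum to 3/26.
So P(r = 4 | data) = (4/195) / (3/26) = 8/45.

0.178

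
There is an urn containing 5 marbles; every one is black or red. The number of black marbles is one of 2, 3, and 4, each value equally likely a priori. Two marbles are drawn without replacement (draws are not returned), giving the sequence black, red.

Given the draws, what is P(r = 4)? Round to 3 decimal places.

0.250

For each hypothesis, P(data | H) works out to: P(data | r = 2) = (2/5)(3/4) = 3/10; P(data | r = 3) = (3/5)(2/4) = 3/10; P(data | r = 4) = (4/5)(1/4) = 1/5.
Weighting by the prior gives 1/3 · 3/10 = 1/10, 1/3 · 3/10 = 1/10, 1/3 · 1/5 = 1/15; summing to 4/15.
Therefore the posterior P(r = 4 | data) = (1/15) / (4/15) = 1/4.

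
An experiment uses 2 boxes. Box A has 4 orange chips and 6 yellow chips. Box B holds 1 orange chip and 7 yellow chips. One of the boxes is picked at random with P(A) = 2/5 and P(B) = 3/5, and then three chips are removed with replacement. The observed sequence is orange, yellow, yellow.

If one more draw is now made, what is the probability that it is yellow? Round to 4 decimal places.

0.7373

The likelihood of the observed sequence under each hypothesis: P(data | box A) = (4/10)(6/10)(6/10) = 0.144; P(data | box B) = (1/8)(7/8)(7/8) = 0.095703.
The prior-weighted likelihoods are 2/5 · 0.144 = 0.0576, 3/5 · 0.095703 = 0.057422; these sum to 0.11502.
The posterior is then P(box A | data) = 0.50077, P(box B | data) = 0.49923.
Averaging over the posterior, P(yellow next | data) = (3/5)(0.50077) + (7/8)(0.49923) = 0.73729.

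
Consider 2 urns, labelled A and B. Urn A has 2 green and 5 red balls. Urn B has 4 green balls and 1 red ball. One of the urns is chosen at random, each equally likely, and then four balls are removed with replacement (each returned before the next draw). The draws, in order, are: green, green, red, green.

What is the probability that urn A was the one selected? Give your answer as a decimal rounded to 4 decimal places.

0.1399

For each hypothesis, P(data | H) works out to: P(data | urn A) = (2/7)(2/7)(5/7)(2/7) = 0.01666; P(data | urn B) = (4/5)(4/5)(1/5)(4/5) = 0.1024.
Weighting by the prior gives 1/2 · 0.01666 = 0.0083299, 1/2 · 0.1024 = 0.0512; summing to 0.05953.
Therefore the posterior P(urn A | data) = (0.0083299) / (0.05953) = 0.13993.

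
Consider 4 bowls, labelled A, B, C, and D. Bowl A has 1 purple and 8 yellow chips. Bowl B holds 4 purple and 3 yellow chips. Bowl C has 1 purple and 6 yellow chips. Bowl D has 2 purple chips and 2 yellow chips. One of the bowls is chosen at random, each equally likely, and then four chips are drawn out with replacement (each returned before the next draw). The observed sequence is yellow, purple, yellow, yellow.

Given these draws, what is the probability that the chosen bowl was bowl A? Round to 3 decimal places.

The likelihood of the observed sequence under each hypothesis: P(data | bowl A) = (8/9)(1/9)(8/9)(8/9) = 0.078037; P(data | bowl B) = (3/7)(4/7)(3/7)(3/7) = 0.044981; P(data | bowl C) = (6/7)(1/7)(6/7)(6/7) = 0.089963; P(data | bowl D) = (2/4)(2/4)(2/4)(2/4) = 0.0625.
Multiplying each by its prior: 1/4 · 0.078037 = 0.019509, 1/4 · 0.044981 = 0.011245, 1/4 · 0.089963 = 0.022491, 1/4 · 0.0625 = 0.015625; with total 0.06887.
By Bayes' rule, P(bowl A | data) = (0.019509) / (0.06887) = 0.28328.

0.283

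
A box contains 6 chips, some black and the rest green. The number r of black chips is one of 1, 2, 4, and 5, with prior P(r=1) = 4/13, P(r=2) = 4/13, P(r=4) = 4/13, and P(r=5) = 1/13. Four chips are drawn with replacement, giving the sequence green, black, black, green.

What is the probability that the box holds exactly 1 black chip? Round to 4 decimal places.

The likelihood of the observed sequence under each hypothesis: P(data | r = 1) = (5/6)(1/6)(1/6)(5/6) = 0.01929; P(data | r = 2) = (4/6)(2/6)(2/6)(4/6) = 0.049383; P(data | r = 4) = (2/6)(4/6)(4/6)(2/6) = 0.049383; P(data | r = 5) = (1/6)(5/6)(5/6)(1/6) = 0.01929.
The prior-weighted likelihoods are 4/13 · 0.01929 = 0.0059354, 4/13 · 0.049383 = 0.015195, 4/13 · 0.049383 = 0.015195, 1/13 · 0.01929 = 0.0014839; with total 0.037809.
So P(r = 1 | data) = (0.0059354) / (0.037809) = 0.15699.

0.1570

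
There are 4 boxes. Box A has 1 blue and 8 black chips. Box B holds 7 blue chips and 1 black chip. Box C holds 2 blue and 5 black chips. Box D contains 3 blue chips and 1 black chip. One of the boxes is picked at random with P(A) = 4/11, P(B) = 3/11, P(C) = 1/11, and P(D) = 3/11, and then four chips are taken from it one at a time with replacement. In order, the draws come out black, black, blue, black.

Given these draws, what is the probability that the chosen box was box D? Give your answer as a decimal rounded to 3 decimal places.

Compute the likelihood of the observed sequence for each case: P(data | box A) = (8/9)(8/9)(1/9)(8/9) = 0.078037; P(data | box B) = (1/8)(1/8)(7/8)(1/8) = 0.001709; P(data | box C) = (5/7)(5/7)(2/7)(5/7) = 0.10412; P(data | box D) = (1/4)(1/4)(3/4)(1/4) = 0.011719.
Multiplying each by its prior: 4/11 · 0.078037 = 0.028377, 3/11 · 0.001709 = 0.00046609, 1/11 · 0.10412 = 0.0094658, 3/11 · 0.011719 = 0.003196; these sum to 0.041505.
So P(box D | data) = (0.003196) / (0.041505) = 0.077003.

0.077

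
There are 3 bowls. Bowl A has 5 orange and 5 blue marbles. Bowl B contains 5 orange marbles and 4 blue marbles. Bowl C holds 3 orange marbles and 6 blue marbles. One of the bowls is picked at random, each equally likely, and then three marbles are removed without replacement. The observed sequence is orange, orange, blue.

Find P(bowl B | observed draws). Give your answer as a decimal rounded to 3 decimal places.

The likelihood of the observed sequence under each hypothesis: P(data | bowl A) = (5/10)(4/9)(5/8) = 5/36; P(data | bowl B) = (5/9)(4/8)(4/7) = 10/63; P(data | bowl C) = (3/9)(2/8)(6/7) = 1/14.
The prior-weighted likelihoods are 1/3 · 5/36 = 5/108, 1/3 · 10/63 = 10/189, 1/3 · 1/14 = 1/42; these sum to 31/252.
Therefore the posterior P(bowl B | data) = (10/189) / (31/252) = 40/93.

0.430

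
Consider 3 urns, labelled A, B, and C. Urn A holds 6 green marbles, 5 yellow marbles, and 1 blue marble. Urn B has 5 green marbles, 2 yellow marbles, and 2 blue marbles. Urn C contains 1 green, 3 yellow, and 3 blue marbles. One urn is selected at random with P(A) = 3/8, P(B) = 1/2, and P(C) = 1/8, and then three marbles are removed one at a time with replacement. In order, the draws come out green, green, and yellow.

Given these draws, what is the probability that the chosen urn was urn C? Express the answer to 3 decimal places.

0.015

Compute the likelihood of the observed sequence for each case: P(data | urn A) = (6/12)(6/12)(5/12) = 0.10417; P(data | urn B) = (5/9)(5/9)(2/9) = 0.068587; P(data | urn C) = (1/7)(1/7)(3/7) = 0.0087464.
The prior-weighted likelihoods are 3/8 · 0.10417 = 0.039062, 1/2 · 0.068587 = 0.034294, 1/8 · 0.0087464 = 0.0010933; these sum to 0.074449.
Therefore the posterior P(urn C | data) = (0.0010933) / (0.074449) = 0.014685.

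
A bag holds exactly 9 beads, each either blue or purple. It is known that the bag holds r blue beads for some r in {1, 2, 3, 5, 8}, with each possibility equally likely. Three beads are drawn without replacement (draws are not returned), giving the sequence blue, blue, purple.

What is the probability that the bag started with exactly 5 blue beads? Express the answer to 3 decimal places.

0.430

Under each hypothesis, the probability of the observed sequence is: P(data | r = 1) = (1/9)(0/8) = 0; P(data | r = 2) = (2/9)(1/8)(7/7) = 1/36; P(data | r = 3) = (3/9)(2/8)(6/7) = 1/14; P(data | r = 5) = (5/9)(4/8)(4/7) = 10/63; P(data | r = 8) = (8/9)(7/8)(1/7) = 1/9.
The prior-weighted likelihoods are 1/5 · 0 = 0, 1/5 · 1/36 = 1/180, 1/5 · 1/14 = 1/70, 1/5 · 10/63 = 2/63, 1/5 · 1/9 = 1/45; with total 31/420.
Therefore the posterior P(r = 5 | data) = (2/63) / (31/420) = 40/93.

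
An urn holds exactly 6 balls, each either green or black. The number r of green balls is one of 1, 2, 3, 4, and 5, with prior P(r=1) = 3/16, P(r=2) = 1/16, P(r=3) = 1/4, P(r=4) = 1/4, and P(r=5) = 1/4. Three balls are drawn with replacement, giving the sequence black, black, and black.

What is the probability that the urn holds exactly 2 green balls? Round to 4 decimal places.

For each hypothesis, P(data | H) works out to: P(data | r = 1) = (5/6)(5/6)(5/6) = 0.5787; P(data | r = 2) = (4/6)(4/6)(4/6) = 0.2963; P(data | r = 3) = (3/6)(3/6)(3/6) = 0.125; P(data | r = 4) = (2/6)(2/6)(2/6) = 0.037037; P(data | r = 5) = (1/6)(1/6)(1/6) = 0.0046296.
Weighting by the prior gives 3/16 · 0.5787 = 0.10851, 1/16 · 0.2963 = 0.018519, 1/4 · 0.125 = 0.03125, 1/4 · 0.037037 = 0.0092593, 1/4 · 0.0046296 = 0.0011574; these sum to 0.16869.
Therefore the posterior P(r = 2 | data) = (0.018519) / (0.16869) = 0.10978.

0.1098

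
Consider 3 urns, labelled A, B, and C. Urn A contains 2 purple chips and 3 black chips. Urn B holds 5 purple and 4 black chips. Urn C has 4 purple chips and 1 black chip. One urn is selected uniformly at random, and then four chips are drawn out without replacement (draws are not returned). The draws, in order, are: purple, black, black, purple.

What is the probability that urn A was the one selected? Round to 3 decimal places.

0.558

The likelihood of the observed sequence under each hypothesis: P(data | urn A) = (2/5)(3/4)(2/3)(1/2) = 0.1; P(data | urn B) = (5/9)(4/8)(3/7)(4/6) = 0.079365; P(data | urn C) = (4/5)(1/4)(0/3) = 0.
Multiplying each by its prior: 1/3 · 0.1 = 0.033333, 1/3 · 0.079365 = 0.026455, 1/3 · 0 = 0; these sum to 0.059788.
By Bayes' rule, P(urn A | data) = (0.033333) / (0.059788) = 0.55752.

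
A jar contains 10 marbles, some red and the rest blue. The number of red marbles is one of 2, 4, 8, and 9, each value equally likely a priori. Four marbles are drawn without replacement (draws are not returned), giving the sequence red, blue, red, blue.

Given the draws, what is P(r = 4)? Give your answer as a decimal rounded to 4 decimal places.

0.6164

The likelihood of the observed sequence under each hypothesis: P(data | r = 2) = (2/10)(8/9)(1/8)(7/7) = 0.022222; P(data | r = 4) = (4/10)(6/9)(3/8)(5/7) = 0.071429; P(data | r = 8) = (8/10)(2/9)(7/8)(1/7) = 0.022222; P(data | r = 9) = (9/10)(1/9)(8/8)(0/7) = 0.
Multiplying each by its prior: 1/4 · 0.022222 = 0.0055556, 1/4 · 0.071429 = 0.017857, 1/4 · 0.022222 = 0.0055556, 1/4 · 0 = 0; with total 0.028968.
So P(r = 4 | data) = (0.017857) / (0.028968) = 0.61644.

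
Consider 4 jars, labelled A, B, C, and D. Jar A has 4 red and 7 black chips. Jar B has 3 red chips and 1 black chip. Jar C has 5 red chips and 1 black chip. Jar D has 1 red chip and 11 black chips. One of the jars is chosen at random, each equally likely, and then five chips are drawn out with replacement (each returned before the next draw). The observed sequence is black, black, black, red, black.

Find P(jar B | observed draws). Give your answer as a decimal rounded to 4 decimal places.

Under each hypothesis, the probability of the observed sequence is: P(data | jar A) = (7/11)(7/11)(7/11)(4/11)(7/11) = 0.059633; P(data | jar B) = (1/4)(1/4)(1/4)(3/4)(1/4) = 0.0029297; P(data | jar C) = (1/6)(1/6)(1/6)(5/6)(1/6) = 0.000643; P(data | jar D) = (11/12)(11/12)(11/12)(1/12)(11/12) = 0.058839.
Multiplying each by its prior: 1/4 · 0.059633 = 0.014908, 1/4 · 0.0029297 = 0.00073242, 1/4 · 0.000643 = 0.00016075, 1/4 · 0.058839 = 0.01471; these sum to 0.030511.
Therefore the posterior P(jar B | data) = (0.00073242) / (0.030511) = 0.024005.

0.0240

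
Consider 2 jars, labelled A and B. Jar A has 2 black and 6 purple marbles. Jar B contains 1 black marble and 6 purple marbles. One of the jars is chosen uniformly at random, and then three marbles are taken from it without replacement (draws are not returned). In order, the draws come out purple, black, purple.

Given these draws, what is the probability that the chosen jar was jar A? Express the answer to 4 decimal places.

Compute the likelihood of the observed sequence for each case: P(data | jar A) = (6/8)(2/7)(5/6) = 5/28; P(data | jar B) = (6/7)(1/6)(5/5) = 1/7.
The prior-weighted likelihoods are 1/2 · 5/28 = 5/56, 1/2 · 1/7 = 1/14; summing to 9/56.
Hence P(jar A | data) = (5/56) / (9/56) = 5/9.

0.5556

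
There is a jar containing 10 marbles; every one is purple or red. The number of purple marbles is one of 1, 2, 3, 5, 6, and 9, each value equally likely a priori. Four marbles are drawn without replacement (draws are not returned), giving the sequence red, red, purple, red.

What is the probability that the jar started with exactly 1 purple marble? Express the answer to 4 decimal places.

0.2240

For each hypothesis, P(data | H) works out to: P(data | r = 1) = (9/10)(8/9)(1/8)(7/7) = 1/10; P(data | r = 2) = (8/10)(7/9)(2/8)(6/7) = 2/15; P(data | r = 3) = (7/10)(6/9)(3/8)(5/7) = 1/8; P(data | r = 5) = (5/10)(4/9)(5/8)(3/7) = 5/84; P(data | r = 6) = (4/10)(3/9)(6/8)(2/7) = 1/35; P(data | r = 9) = (1/10)(0/9) = 0.
The prior-weighted likelihoods are 1/6 · 1/10 = 1/60, 1/6 · 2/15 = 1/45, 1/6 · 1/8 = 1/48, 1/6 · 5/84 = 5/504, 1/6 · 1/35 = 1/210, 1/6 · 0 = 0; with total 25/336.
Therefore the posterior P(r = 1 | data) = (1/60) / (25/336) = 28/125.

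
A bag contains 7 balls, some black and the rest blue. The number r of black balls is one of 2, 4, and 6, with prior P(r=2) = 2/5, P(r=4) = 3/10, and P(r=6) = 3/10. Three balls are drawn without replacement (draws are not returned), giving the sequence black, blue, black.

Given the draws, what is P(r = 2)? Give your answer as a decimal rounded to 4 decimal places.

Compute the likelihood of the observed sequence for each case: P(data | r = 2) = (2/7)(5/6)(1/5) = 1/21; P(data | r = 4) = (4/7)(3/6)(3/5) = 6/35; P(data | r = 6) = (6/7)(1/6)(5/5) = 1/7.
Weighting by the prior gives 2/5 · 1/21 = 2/105, 3/10 · 6/35 = 9/175, 3/10 · 1/7 = 3/70; summing to 17/150.
By Bayes' rule, P(r = 2 | data) = (2/105) / (17/150) = 20/119.

0.1681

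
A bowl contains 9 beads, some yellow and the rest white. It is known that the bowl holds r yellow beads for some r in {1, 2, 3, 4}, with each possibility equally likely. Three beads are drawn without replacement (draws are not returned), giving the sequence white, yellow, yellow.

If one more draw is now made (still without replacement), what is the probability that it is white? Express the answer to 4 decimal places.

Compute the likelihood of the observed sequence for each case: P(data | r = 1) = (8/9)(1/8)(0/7) = 0; P(data | r = 2) = (7/9)(2/8)(1/7) = 0.027778; P(data | r = 3) = (6/9)(3/8)(2/7) = 0.071429; P(data | r = 4) = (5/9)(4/8)(3/7) = 0.11905.
Multiplying each by its prior: 1/4 · 0 = 0, 1/4 · 0.027778 = 0.0069444, 1/4 · 0.071429 = 0.017857, 1/4 · 0.11905 = 0.029762; with total 0.054563.
The posterior is then P(r = 1 | data) = 0, P(r = 2 | data) = 0.12727, P(r = 3 | data) = 0.32727, P(r = 4 | data) = 0.54545.
Averaging over the posterior, P(white next | data) = (1)(0.12727) + (5/6)(0.32727) + (2/3)(0.54545) = 0.76364.

0.7636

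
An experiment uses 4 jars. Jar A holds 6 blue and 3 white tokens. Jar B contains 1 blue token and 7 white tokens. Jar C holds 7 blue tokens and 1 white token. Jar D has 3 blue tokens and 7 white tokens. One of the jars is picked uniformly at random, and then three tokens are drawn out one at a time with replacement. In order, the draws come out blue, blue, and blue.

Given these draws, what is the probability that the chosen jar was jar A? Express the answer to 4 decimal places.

0.2977

Compute the likelihood of the observed sequence for each case: P(data | jar A) = (6/9)(6/9)(6/9) = 0.2963; P(data | jar B) = (1/8)(1/8)(1/8) = 0.0019531; P(data | jar C) = (7/8)(7/8)(7/8) = 0.66992; P(data | jar D) = (3/10)(3/10)(3/10) = 0.027.
Weighting by the prior gives 1/4 · 0.2963 = 0.074074, 1/4 · 0.0019531 = 0.00048828, 1/4 · 0.66992 = 0.16748, 1/4 · 0.027 = 0.00675; summing to 0.24879.
Therefore the posterior P(jar A | data) = (0.074074) / (0.24879) = 0.29773.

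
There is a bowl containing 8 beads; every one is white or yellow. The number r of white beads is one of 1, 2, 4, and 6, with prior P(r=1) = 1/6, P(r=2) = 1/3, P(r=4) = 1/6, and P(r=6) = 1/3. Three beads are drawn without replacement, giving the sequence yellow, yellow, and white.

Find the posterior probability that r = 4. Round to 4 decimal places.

Compute the likelihood of the observed sequence for each case: P(data | r = 1) = (7/8)(6/7)(1/6) = 1/8; P(data | r = 2) = (6/8)(5/7)(2/6) = 5/28; P(data | r = 4) = (4/8)(3/7)(4/6) = 1/7; P(data | r = 6) = (2/8)(1/7)(6/6) = 1/28.
Weighting by the prior gives 1/6 · 1/8 = 1/48, 1/3 · 5/28 = 5/84, 1/6 · 1/7 = 1/42, 1/3 · 1/28 = 1/84; summing to 13/112.
Hence P(r = 4 | data) = (1/42) / (13/112) = 8/39.

0.2051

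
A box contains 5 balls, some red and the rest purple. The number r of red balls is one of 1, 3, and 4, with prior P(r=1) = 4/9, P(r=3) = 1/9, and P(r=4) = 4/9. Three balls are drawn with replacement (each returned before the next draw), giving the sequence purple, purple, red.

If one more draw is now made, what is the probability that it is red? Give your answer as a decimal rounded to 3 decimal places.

0.357

For each hypothesis, P(data | H) works out to: P(data | r = 1) = (4/5)(4/5)(1/5) = 0.128; P(data | r = 3) = (2/5)(2/5)(3/5) = 0.096; P(data | r = 4) = (1/5)(1/5)(4/5) = 0.032.
Weighting by the prior gives 4/9 · 0.128 = 0.056889, 1/9 · 0.096 = 0.010667, 4/9 · 0.032 = 0.014222; these sum to 0.081778.
Dividing through by the total gives posterior P(r = 1 | data) = 0.69565, P(r = 3 | data) = 0.13043, P(r = 4 | data) = 0.17391.
Averaging over the posterior, P(red next | data) = (1/5)(0.69565) + (3/5)(0.13043) + (4/5)(0.17391) = 0.35652.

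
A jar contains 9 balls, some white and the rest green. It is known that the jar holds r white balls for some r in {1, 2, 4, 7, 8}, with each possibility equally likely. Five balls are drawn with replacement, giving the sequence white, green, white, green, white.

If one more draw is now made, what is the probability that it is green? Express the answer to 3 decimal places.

0.409

For each hypothesis, P(data | H) works out to: P(data | r = 1) = (1/9)(8/9)(1/9)(8/9)(1/9) = 0.0010838; P(data | r = 2) = (2/9)(7/9)(2/9)(7/9)(2/9) = 0.0066386; P(data | r = 4) = (4/9)(5/9)(4/9)(5/9)(4/9) = 0.027096; P(data | r = 7) = (7/9)(2/9)(7/9)(2/9)(7/9) = 0.023235; P(data | r = 8) = (8/9)(1/9)(8/9)(1/9)(8/9) = 0.0086708.
Multiplying each by its prior: 1/5 · 0.0010838 = 0.00021677, 1/5 · 0.0066386 = 0.0013277, 1/5 · 0.027096 = 0.0054192, 1/5 · 0.023235 = 0.004647, 1/5 · 0.0086708 = 0.0017342; these sum to 0.013345.
Dividing through by the total gives posterior P(r = 1 | data) = 0.016244, P(r = 2 | data) = 0.099492, P(r = 4 | data) = 0.40609, P(r = 7 | data) = 0.34822, P(r = 8 | data) = 0.12995.
The predictive probability is P(green next | data) = (8/9)(0.016244) + (7/9)(0.099492) + (5/9)(0.40609) + (2/9)(0.34822) + (1/9)(0.12995) = 0.40925.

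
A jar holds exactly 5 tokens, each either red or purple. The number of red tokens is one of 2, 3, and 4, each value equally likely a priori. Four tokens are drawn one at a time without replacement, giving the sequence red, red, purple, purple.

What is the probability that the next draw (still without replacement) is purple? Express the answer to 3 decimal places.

0.500

The likelihood of the observed sequence under each hypothesis: P(data | r = 2) = (2/5)(1/4)(3/3)(2/2) = 1/10; P(data | r = 3) = (3/5)(2/4)(2/3)(1/2) = 1/10; P(data | r = 4) = (4/5)(3/4)(1/3)(0/2) = 0.
Multiplying each by its prior: 1/3 · 1/10 = 1/30, 1/3 · 1/10 = 1/30, 1/3 · 0 = 0; with total 1/15.
Dividing through by the total gives posterior P(r = 2 | data) = 1/2, P(r = 3 | data) = 1/2, P(r = 4 | data) = 0.
Averaging over the posterior, P(purple next | data) = (1)(1/2) + (0)(1/2) = 1/2.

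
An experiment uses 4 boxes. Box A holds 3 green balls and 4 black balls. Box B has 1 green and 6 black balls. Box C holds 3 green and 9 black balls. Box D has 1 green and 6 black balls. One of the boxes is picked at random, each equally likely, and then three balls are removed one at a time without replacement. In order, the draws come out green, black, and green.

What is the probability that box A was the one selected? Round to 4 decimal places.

The likelihood of the observed sequence under each hypothesis: P(data | box A) = (3/7)(4/6)(2/5) = 0.11429; P(data | box B) = (1/7)(6/6)(0/5) = 0; P(data | box C) = (3/12)(9/11)(2/10) = 0.040909; P(data | box D) = (1/7)(6/6)(0/5) = 0.
Multiplying each by its prior: 1/4 · 0.11429 = 0.028571, 1/4 · 0 = 0, 1/4 · 0.040909 = 0.010227, 1/4 · 0 = 0; these sum to 0.038799.
By Bayes' rule, P(box A | data) = (0.028571) / (0.038799) = 0.7364.

0.7364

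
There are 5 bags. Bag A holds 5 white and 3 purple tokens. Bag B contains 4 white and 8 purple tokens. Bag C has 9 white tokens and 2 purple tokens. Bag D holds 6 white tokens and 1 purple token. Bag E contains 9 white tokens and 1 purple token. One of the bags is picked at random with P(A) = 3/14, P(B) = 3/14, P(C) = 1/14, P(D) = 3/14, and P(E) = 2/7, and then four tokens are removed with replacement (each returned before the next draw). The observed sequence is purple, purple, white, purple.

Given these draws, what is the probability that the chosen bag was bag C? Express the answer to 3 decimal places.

0.012

For each hypothesis, P(data | H) works out to: P(data | bag A) = (3/8)(3/8)(5/8)(3/8) = 0.032959; P(data | bag B) = (8/12)(8/12)(4/12)(8/12) = 0.098765; P(data | bag C) = (2/11)(2/11)(9/11)(2/11) = 0.0049177; P(data | bag D) = (1/7)(1/7)(6/7)(1/7) = 0.002499; P(data | bag E) = (1/10)(1/10)(9/10)(1/10) = 0.0009.
Multiplying each by its prior: 3/14 · 0.032959 = 0.0070626, 3/14 · 0.098765 = 0.021164, 1/14 · 0.0049177 = 0.00035126, 3/14 · 0.002499 = 0.00053549, 2/7 · 0.0009 = 0.00025714; summing to 0.029371.
Hence P(bag C | data) = (0.00035126) / (0.029371) = 0.01196.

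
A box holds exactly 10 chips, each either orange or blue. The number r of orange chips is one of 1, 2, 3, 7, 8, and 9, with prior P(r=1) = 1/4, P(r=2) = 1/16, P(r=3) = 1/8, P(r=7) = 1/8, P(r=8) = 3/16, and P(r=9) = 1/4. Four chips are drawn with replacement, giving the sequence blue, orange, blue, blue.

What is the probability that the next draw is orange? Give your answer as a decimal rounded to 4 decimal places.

0.2369

Under each hypothesis, the probability of the observed sequence is: P(data | r = 1) = (9/10)(1/10)(9/10)(9/10) = 0.0729; P(data | r = 2) = (8/10)(2/10)(8/10)(8/10) = 0.1024; P(data | r = 3) = (7/10)(3/10)(7/10)(7/10) = 0.1029; P(data | r = 7) = (3/10)(7/10)(3/10)(3/10) = 0.0189; P(data | r = 8) = (2/10)(8/10)(2/10)(2/10) = 0.0064; P(data | r = 9) = (1/10)(9/10)(1/10)(1/10) = 0.0009.
Multiplying each by its prior: 1/4 · 0.0729 = 0.018225, 1/16 · 0.1024 = 0.0064, 1/8 · 0.1029 = 0.012863, 1/8 · 0.0189 = 0.0023625, 3/16 · 0.0064 = 0.0012, 1/4 · 0.0009 = 0.000225; these sum to 0.041275.
Dividing through by the total gives posterior P(r = 1 | data) = 0.44155, P(r = 2 | data) = 0.15506, P(r = 3 | data) = 0.31163, P(r = 7 | data) = 0.057238, P(r = 8 | data) = 0.029073, P(r = 9 | data) = 0.0054512.
Averaging over the posterior, P(orange next | data) = (1/10)(0.44155) + (1/5)(0.15506) + (3/10)(0.31163) + (7/10)(0.057238) + (4/5)(0.029073) + (9/10)(0.0054512) = 0.23689.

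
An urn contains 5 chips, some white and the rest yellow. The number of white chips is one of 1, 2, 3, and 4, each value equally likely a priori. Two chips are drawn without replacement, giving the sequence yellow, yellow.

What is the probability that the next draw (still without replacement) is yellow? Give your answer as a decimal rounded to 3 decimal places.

Under each hypothesis, the probability of the observed sequence is: P(data | r = 1) = (4/5)(3/4) = 3/5; P(data | r = 2) = (3/5)(2/4) = 3/10; P(data | r = 3) = (2/5)(1/4) = 1/10; P(data | r = 4) = (1/5)(0/4) = 0.
The prior-weighted likelihoods are 1/4 · 3/5 = 3/20, 1/4 · 3/10 = 3/40, 1/4 · 1/10 = 1/40, 1/4 · 0 = 0; summing to 1/4.
Normalising, the posterior is P(r = 1 | data) = 3/5, P(r = 2 | data) = 3/10, P(r = 3 | data) = 1/10, P(r = 4 | data) = 0.
The predictive probability is P(yellow next | data) = (2/3)(3/5) + (1/3)(3/10) + (0)(1/10) = 1/2.

0.500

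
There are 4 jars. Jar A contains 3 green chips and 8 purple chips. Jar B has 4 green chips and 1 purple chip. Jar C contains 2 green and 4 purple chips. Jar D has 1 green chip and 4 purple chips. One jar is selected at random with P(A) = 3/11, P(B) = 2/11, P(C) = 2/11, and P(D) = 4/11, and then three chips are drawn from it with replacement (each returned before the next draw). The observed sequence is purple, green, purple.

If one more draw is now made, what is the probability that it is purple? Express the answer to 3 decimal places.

0.716

For each hypothesis, P(data | H) works out to: P(data | jar A) = (8/11)(3/11)(8/11) = 0.14425; P(data | jar B) = (1/5)(4/5)(1/5) = 0.032; P(data | jar C) = (4/6)(2/6)(4/6) = 0.14815; P(data | jar D) = (4/5)(1/5)(4/5) = 0.128.
Multiplying each by its prior: 3/11 · 0.14425 = 0.039342, 2/11 · 0.032 = 0.0058182, 2/11 · 0.14815 = 0.026936, 4/11 · 0.128 = 0.046545; these sum to 0.11864.
Normalising, the posterior is P(jar A | data) = 0.3316, P(jar B | data) = 0.04904, P(jar C | data) = 0.22704, P(jar D | data) = 0.39232.
The predictive probability is P(purple next | data) = (8/11)(0.3316) + (1/5)(0.04904) + (2/3)(0.22704) + (4/5)(0.39232) = 0.71619.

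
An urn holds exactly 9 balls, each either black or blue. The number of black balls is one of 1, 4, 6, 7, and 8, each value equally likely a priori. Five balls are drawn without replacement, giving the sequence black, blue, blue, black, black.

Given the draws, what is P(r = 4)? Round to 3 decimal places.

For each hypothesis, P(data | H) works out to: P(data | r = 1) = (1/9)(8/8)(7/7)(0/6) = 0; P(data | r = 4) = (4/9)(5/8)(4/7)(3/6)(2/5) = 2/63; P(data | r = 6) = (6/9)(3/8)(2/7)(5/6)(4/5) = 1/21; P(data | r = 7) = (7/9)(2/8)(1/7)(6/6)(5/5) = 1/36; P(data | r = 8) = (8/9)(1/8)(0/7) = 0.
Multiplying each by its prior: 1/5 · 0 = 0, 1/5 · 2/63 = 2/315, 1/5 · 1/21 = 1/105, 1/5 · 1/36 = 1/180, 1/5 · 0 = 0; summing to 3/140.
So P(r = 4 | data) = (2/315) / (3/140) = 8/27.

0.296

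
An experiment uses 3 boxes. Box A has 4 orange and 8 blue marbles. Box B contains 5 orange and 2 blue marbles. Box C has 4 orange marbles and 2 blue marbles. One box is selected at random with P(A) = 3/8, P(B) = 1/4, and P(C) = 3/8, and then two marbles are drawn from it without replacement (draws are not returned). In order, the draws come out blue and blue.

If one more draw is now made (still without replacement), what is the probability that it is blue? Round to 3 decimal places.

Under each hypothesis, the probability of the observed sequence is: P(data | box A) = (8/12)(7/11) = 0.42424; P(data | box B) = (2/7)(1/6) = 0.047619; P(data | box C) = (2/6)(1/5) = 0.066667.
Weighting by the prior gives 3/8 · 0.42424 = 0.15909, 1/4 · 0.047619 = 0.011905, 3/8 · 0.066667 = 0.025; these sum to 0.196.
Normalising, the posterior is P(box A | data) = 0.81171, P(box B | data) = 0.06074, P(box C | data) = 0.12755.
The predictive probability is P(blue next | data) = (3/5)(0.81171) + (0)(0.06074) + (0)(0.12755) = 0.48702.

0.487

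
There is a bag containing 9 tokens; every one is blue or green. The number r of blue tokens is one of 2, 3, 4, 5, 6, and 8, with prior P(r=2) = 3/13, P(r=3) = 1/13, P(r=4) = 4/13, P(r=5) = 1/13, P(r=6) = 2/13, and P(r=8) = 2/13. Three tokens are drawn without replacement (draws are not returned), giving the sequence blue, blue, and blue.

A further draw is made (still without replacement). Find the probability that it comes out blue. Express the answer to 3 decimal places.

0.667

Under each hypothesis, the probability of the observed sequence is: P(data | r = 2) = (2/9)(1/8)(0/7) = 0; P(data | r = 3) = (3/9)(2/8)(1/7) = 0.011905; P(data | r = 4) = (4/9)(3/8)(2/7) = 0.047619; P(data | r = 5) = (5/9)(4/8)(3/7) = 0.11905; P(data | r = 6) = (6/9)(5/8)(4/7) = 0.2381; P(data | r = 8) = (8/9)(7/8)(6/7) = 0.66667.
Multiplying each by its prior: 3/13 · 0 = 0, 1/13 · 0.011905 = 0.00091575, 4/13 · 0.047619 = 0.014652, 1/13 · 0.11905 = 0.0091575, 2/13 · 0.2381 = 0.03663, 2/13 · 0.66667 = 0.10256; these sum to 0.16392.
Normalising, the posterior is P(r = 2 | data) = 0, P(r = 3 | data) = 0.0055866, P(r = 4 | data) = 0.089385, P(r = 5 | data) = 0.055866, P(r = 6 | data) = 0.22346, P(r = 8 | data) = 0.6257.
Averaging over the posterior, P(blue next | data) = (0)(0.0055866) + (1/6)(0.089385) + (1/3)(0.055866) + (1/2)(0.22346) + (5/6)(0.6257) = 0.66667.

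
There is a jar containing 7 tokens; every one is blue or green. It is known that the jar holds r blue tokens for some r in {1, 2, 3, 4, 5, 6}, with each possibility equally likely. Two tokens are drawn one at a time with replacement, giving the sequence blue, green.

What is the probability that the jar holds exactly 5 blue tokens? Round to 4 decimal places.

For each hypothesis, P(data | H) works out to: P(data | r = 1) = (1/7)(6/7) = 6/49; P(data | r = 2) = (2/7)(5/7) = 10/49; P(data | r = 3) = (3/7)(4/7) = 12/49; P(data | r = 4) = (4/7)(3/7) = 12/49; P(data | r = 5) = (5/7)(2/7) = 10/49; P(data | r = 6) = (6/7)(1/7) = 6/49.
Multiplying each by its prior: 1/6 · 6/49 = 1/49, 1/6 · 10/49 = 5/147, 1/6 · 12/49 = 2/49, 1/6 · 12/49 = 2/49, 1/6 · 10/49 = 5/147, 1/6 · 6/49 = 1/49; these sum to 4/21.
So P(r = 5 | data) = (5/147) / (4/21) = 5/28.

0.1786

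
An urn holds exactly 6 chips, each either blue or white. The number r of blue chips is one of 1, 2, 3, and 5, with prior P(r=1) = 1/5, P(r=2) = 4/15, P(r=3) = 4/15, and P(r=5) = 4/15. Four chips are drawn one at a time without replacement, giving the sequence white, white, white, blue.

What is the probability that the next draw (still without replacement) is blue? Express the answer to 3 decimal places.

0.378

Compute the likelihood of the observed sequence for each case: P(data | r = 1) = (5/6)(4/5)(3/4)(1/3) = 1/6; P(data | r = 2) = (4/6)(3/5)(2/4)(2/3) = 2/15; P(data | r = 3) = (3/6)(2/5)(1/4)(3/3) = 1/20; P(data | r = 5) = (1/6)(0/5) = 0.
Multiplying each by its prior: 1/5 · 1/6 = 1/30, 4/15 · 2/15 = 8/225, 4/15 · 1/20 = 1/75, 4/15 · 0 = 0; with total 37/450.
Normalising, the posterior is P(r = 1 | data) = 15/37, P(r = 2 | data) = 16/37, P(r = 3 | data) = 6/37, P(r = 5 | data) = 0.
Averaging over the posterior, P(blue next | data) = (0)(15/37) + (1/2)(16/37) + (1)(6/37) = 14/37.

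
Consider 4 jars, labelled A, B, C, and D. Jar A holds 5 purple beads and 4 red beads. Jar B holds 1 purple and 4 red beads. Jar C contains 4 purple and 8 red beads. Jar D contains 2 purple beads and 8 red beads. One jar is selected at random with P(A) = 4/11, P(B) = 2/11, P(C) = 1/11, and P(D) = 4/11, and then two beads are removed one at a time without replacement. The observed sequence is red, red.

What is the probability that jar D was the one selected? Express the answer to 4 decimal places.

0.5207

For each hypothesis, P(data | H) works out to: P(data | jar A) = (4/9)(3/8) = 0.16667; P(data | jar B) = (4/5)(3/4) = 0.6; P(data | jar C) = (8/12)(7/11) = 0.42424; P(data | jar D) = (8/10)(7/9) = 0.62222.
Weighting by the prior gives 4/11 · 0.16667 = 0.060606, 2/11 · 0.6 = 0.10909, 1/11 · 0.42424 = 0.038567, 4/11 · 0.62222 = 0.22626; these sum to 0.43453.
Therefore the posterior P(jar D | data) = (0.22626) / (0.43453) = 0.52071.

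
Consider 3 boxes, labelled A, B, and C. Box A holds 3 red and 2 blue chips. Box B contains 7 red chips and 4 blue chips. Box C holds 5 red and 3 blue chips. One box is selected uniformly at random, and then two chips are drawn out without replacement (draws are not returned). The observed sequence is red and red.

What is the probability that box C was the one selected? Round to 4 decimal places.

0.3438

Compute the likelihood of the observed sequence for each case: P(data | box A) = (3/5)(2/4) = 3/10; P(data | box B) = (7/11)(6/10) = 21/55; P(data | box C) = (5/8)(4/7) = 5/14.
Weighting by the prior gives 1/3 · 3/10 = 1/10, 1/3 · 21/55 = 7/55, 1/3 · 5/14 = 5/42; summing to 80/231.
By Bayes' rule, P(box C | data) = (5/42) / (80/231) = 11/32.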